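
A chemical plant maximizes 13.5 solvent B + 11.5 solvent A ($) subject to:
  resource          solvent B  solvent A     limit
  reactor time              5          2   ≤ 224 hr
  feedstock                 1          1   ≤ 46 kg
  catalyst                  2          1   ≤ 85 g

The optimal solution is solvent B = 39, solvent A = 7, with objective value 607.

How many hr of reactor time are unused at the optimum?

reactor time used = 5·39 + 2·7 = 209; slack = 224 − 209 = 15.

15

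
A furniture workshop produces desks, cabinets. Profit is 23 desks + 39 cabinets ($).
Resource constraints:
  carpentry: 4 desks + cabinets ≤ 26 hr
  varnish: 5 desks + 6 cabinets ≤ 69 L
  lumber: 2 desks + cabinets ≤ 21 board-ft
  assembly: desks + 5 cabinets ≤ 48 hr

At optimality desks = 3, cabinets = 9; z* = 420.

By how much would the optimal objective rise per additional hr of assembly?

Check each constraint at x*: carpentry 21/26 (slack 5); varnish 69/69 (tight); lumber 15/21 (slack 6); assembly 48/48 (tight).
By complementary slackness, y = 0 for the non-binding constraints.
From A_Bᵀ y = c: 5·y_varnish + 1·y_assembly = 23; 6·y_varnish + 5·y_assembly = 39.
This yields shadow prices y_varnish = 4, y_assembly = 3.
Shadow price of assembly = 3.

3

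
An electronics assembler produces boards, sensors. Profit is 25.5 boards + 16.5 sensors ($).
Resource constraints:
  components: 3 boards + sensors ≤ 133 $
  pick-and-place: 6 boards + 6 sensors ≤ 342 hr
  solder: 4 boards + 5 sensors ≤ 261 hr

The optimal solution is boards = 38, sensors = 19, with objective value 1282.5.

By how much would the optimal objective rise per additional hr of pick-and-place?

2

Binding: components and pick-and-place. Non-binding: solder (14 unused).
Slack constraints have shadow price 0 (complementary slackness).
From A_Bᵀ y = c: 3·y_components + 6·y_pick-and-place = 25.5; 1·y_components + 6·y_pick-and-place = 16.5.
This yields shadow prices y_components = 4.5, y_pick-and-place = 2.
Shadow price of pick-and-place = 2.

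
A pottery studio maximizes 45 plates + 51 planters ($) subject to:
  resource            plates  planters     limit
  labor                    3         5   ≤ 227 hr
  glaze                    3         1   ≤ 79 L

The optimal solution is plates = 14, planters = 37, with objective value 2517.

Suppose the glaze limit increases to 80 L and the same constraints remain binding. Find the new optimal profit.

2523

Check each constraint at x*: labor 227/227 (tight); glaze 79/79 (tight).
Dual feasibility on the basic columns requires 3·y_labor + 3·y_glaze = 45, 5·y_labor + 1·y_glaze = 51.
→ y_labor = 9 and y_glaze = 6.
Δz = y_glaze·Δb = 6 × (1) = 6, so new z* = 2517 + 6 = 2523.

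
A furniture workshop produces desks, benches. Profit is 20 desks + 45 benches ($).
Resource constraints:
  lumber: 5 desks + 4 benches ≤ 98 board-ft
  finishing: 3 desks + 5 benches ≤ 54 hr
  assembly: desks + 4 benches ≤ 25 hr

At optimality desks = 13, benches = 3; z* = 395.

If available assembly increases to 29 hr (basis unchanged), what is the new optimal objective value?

415

At the optimum: lumber uses 77 of 98 (slack = 21); finishing uses 54 of 54 (binding); assembly uses 25 of 25 (binding).
Since lumber is not tight, its dual is 0.
The binding rows give the dual system: 3·y_finishing + 1·y_assembly = 20 and 5·y_finishing + 4·y_assembly = 45.
→ y_finishing = 5 and y_assembly = 5.
Δz = y_assembly·Δb = 5 × (4) = 20, so new z* = 395 + 20 = 415.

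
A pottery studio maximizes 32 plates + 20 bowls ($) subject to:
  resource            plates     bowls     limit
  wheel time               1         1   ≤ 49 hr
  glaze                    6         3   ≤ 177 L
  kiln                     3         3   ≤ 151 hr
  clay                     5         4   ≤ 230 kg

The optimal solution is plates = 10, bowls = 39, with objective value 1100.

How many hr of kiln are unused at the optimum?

kiln used = 3·10 + 3·39 = 147; slack = 151 − 147 = 4.

4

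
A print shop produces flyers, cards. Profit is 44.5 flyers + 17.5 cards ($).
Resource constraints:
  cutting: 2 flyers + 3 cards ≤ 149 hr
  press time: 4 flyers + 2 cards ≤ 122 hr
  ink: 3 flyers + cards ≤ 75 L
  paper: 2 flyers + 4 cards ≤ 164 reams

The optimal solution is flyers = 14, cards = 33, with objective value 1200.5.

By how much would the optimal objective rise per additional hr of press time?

4

Binding: press time and ink. Non-binding: cutting (22 unused), paper (4 unused).
Slack constraints have shadow price 0 (complementary slackness).
Dual feasibility on the basic columns requires 4·y_press time + 3·y_ink = 44.5, 2·y_press time + 1·y_ink = 17.5.
Solving: y_press time = 4, y_ink = 9.5.
Shadow price of press time = 4.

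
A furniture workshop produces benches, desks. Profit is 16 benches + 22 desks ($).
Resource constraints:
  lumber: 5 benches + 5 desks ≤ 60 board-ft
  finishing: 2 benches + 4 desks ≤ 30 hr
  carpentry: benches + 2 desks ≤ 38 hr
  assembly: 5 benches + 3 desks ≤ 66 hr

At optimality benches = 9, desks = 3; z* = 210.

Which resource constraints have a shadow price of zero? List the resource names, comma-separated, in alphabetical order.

lumber: 60/60 (binding)
finishing: 30/30 (binding)
carpentry: 15/38 (slack 23)
assembly: 54/66 (slack 12)
By complementary slackness, a constraint with positive slack has shadow price 0 → assembly, carpentry.

assembly, carpentry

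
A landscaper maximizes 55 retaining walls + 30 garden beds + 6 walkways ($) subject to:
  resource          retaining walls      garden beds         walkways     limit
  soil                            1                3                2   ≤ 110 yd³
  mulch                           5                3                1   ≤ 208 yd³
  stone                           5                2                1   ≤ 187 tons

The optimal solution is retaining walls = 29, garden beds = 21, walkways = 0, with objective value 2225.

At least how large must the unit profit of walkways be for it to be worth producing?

11

Check each constraint at x*: soil 92/110 (slack 18); mulch 208/208 (tight); stone 187/187 (tight).
By complementary slackness, y = 0 for the non-binding constraint.
The binding rows give the dual system: 5·y_mulch + 5·y_stone = 55 and 3·y_mulch + 2·y_stone = 30.
Solving: y_mulch = 8, y_stone = 3.
walkways enters the basis when its profit ≥ yᵀa₃ = 8·1 + 3·1 = 11.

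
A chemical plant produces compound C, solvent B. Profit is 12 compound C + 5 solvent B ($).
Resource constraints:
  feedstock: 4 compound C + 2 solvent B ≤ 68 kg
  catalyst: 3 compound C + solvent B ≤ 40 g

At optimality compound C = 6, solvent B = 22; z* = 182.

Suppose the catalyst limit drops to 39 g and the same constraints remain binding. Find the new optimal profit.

Check each constraint at x*: feedstock 68/68 (tight); catalyst 40/40 (tight).
The binding rows give the dual system: 4·y_feedstock + 3·y_catalyst = 12 and 2·y_feedstock + 1·y_catalyst = 5.
Solving: y_feedstock = 1.5, y_catalyst = 2.
Δz = y_catalyst·Δb = 2 × (-1) = -2, so new z* = 182 − 2 = 180.

180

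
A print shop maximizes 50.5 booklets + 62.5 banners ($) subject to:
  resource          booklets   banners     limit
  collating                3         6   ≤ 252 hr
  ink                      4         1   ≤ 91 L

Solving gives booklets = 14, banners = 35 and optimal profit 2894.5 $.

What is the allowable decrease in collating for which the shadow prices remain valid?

Binding constraints: collating, ink. The basis is B = [[3,6],[4,1]] with det -21.
Per unit decrease in collating, x* moves by d = (0.0476, -0.1905).
The basis stays optimal until banners reaches 0; allowable decrease = 183.75 hr.

183.75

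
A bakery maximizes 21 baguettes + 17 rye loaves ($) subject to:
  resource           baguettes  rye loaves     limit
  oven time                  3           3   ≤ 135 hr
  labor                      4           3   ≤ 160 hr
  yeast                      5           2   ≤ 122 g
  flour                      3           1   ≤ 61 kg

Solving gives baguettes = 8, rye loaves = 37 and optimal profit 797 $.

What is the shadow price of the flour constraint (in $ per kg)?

Binding: oven time and flour. Non-binding: labor (17 unused), yeast (8 unused).
Since labor, yeast are not tight, their duals are 0.
From A_Bᵀ y = c: 3·y_oven time + 3·y_flour = 21; 3·y_oven time + 1·y_flour = 17.
This yields shadow prices y_oven time = 5, y_flour = 2.
Shadow price of flour = 2.

2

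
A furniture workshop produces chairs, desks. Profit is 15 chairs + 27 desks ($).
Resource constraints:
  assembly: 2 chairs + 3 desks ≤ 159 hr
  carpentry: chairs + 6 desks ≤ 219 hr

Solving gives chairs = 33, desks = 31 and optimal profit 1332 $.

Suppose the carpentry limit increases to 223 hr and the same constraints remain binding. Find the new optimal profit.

At the optimum: assembly uses 159 of 159 (binding); carpentry uses 219 of 219 (binding).
The binding rows give the dual system: 2·y_assembly + 1·y_carpentry = 15 and 3·y_assembly + 6·y_carpentry = 27.
This yields shadow prices y_assembly = 7, y_carpentry = 1.
Δz = y_carpentry·Δb = 1 × (4) = 4, so new z* = 1332 + 4 = 1336.

1336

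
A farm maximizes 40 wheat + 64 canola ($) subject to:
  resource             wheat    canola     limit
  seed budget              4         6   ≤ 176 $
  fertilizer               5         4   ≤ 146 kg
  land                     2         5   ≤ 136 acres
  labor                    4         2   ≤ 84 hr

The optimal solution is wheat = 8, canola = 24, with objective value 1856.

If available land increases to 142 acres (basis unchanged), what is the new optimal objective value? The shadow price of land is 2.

Δb = 6, so new z* = 1856 + (2)·(6) = 1856 + 12 = 1868.

1868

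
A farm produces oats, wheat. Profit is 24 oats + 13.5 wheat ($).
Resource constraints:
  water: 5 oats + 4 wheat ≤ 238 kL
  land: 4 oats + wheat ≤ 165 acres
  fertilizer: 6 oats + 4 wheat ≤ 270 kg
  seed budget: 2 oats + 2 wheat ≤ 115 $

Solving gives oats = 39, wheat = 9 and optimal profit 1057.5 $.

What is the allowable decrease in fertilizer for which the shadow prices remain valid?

22.5

Binding constraints: land, fertilizer. The basis is B = [[4,1],[6,4]] with det 10.
Per unit decrease in fertilizer, x* moves by d = (0.1, -0.4).
The basis stays optimal until wheat reaches 0; allowable decrease = 22.5 kg.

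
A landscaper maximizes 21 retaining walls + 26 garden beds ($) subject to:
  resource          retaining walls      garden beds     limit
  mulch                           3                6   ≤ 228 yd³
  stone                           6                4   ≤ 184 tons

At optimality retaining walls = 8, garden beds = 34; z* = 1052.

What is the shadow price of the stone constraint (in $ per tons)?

Both mulch and stone are binding at x*.
The binding rows give the dual system: 3·y_mulch + 6·y_stone = 21 and 6·y_mulch + 4·y_stone = 26.
This yields shadow prices y_mulch = 3, y_stone = 2.
Shadow price of stone = 2.

2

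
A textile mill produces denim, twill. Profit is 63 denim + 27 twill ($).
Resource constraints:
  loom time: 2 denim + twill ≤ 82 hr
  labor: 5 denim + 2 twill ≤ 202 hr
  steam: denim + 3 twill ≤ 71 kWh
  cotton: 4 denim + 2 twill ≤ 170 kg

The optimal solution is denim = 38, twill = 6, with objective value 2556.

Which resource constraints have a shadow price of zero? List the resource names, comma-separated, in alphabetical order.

loom time: 82/82 (binding)
labor: 202/202 (binding)
steam: 56/71 (slack 15)
cotton: 164/170 (slack 6)
By complementary slackness, a constraint with positive slack has shadow price 0 → cotton, steam.

cotton, steam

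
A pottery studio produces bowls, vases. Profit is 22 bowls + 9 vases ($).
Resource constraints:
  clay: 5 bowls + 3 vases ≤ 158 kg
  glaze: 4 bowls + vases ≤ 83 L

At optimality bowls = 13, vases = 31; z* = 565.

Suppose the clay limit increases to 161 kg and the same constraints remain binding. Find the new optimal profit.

571

At the optimum: clay uses 158 of 158 (binding); glaze uses 83 of 83 (binding).
Dual feasibility on the basic columns requires 5·y_clay + 4·y_glaze = 22, 3·y_clay + 1·y_glaze = 9.
Solving: y_clay = 2, y_glaze = 3.
Δz = y_clay·Δb = 2 × (3) = 6, so new z* = 565 + 6 = 571.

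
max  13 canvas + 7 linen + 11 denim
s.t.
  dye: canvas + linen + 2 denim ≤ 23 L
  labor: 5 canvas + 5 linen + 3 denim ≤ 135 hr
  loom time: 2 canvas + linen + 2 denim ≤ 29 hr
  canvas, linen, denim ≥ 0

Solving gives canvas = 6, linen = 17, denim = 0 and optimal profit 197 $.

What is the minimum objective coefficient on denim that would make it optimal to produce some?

14

Binding: dye and loom time. Non-binding: labor (20 unused).
By complementary slackness, y = 0 for the non-binding constraint.
The binding rows give the dual system: 1·y_dye + 2·y_loom time = 13 and 1·y_dye + 1·y_loom time = 7.
Solving: y_dye = 1, y_loom time = 6.
denim enters the basis when its profit ≥ yᵀa₃ = 1·2 + 6·2 = 14.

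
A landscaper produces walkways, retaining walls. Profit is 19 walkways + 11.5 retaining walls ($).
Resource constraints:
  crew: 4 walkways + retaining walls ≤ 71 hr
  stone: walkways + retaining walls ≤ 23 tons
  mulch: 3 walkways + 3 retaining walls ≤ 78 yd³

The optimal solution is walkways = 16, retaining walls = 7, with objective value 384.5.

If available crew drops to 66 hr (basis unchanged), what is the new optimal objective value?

372

Check each constraint at x*: crew 71/71 (tight); stone 23/23 (tight); mulch 69/78 (slack 9).
Since mulch is not tight, its dual is 0.
Dual feasibility on the basic columns requires 4·y_crew + 1·y_stone = 19, 1·y_crew + 1·y_stone = 11.5.
→ y_crew = 2.5 and y_stone = 9.
Δz = y_crew·Δb = 2.5 × (-5) = -12.5, so new z* = 384.5 − 12.5 = 372.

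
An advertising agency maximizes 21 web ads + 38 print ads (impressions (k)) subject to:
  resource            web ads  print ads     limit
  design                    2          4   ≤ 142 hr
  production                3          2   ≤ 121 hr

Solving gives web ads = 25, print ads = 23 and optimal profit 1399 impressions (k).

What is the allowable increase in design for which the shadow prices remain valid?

100

Binding constraints: design, production. The basis is B = [[2,4],[3,2]] with det -8.
Per unit increase in design, x* moves by d = (-0.25, 0.375).
The basis stays optimal until web ads reaches 0; allowable increase = 100 hr.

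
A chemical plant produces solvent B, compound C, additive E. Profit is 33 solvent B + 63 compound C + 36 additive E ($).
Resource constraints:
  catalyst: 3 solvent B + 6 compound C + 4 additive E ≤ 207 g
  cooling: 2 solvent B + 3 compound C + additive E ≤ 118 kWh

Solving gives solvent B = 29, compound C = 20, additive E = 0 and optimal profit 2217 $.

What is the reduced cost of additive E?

Both catalyst and cooling are binding at x*.
Dual feasibility on the basic columns requires 3·y_catalyst + 2·y_cooling = 33, 6·y_catalyst + 3·y_cooling = 63.
→ y_catalyst = 9 and y_cooling = 3.
Reduced cost of additive E: c₃ − yᵀa₃ = 36 − (9·4 + 3·1) = 36 − 39 = -3.

-3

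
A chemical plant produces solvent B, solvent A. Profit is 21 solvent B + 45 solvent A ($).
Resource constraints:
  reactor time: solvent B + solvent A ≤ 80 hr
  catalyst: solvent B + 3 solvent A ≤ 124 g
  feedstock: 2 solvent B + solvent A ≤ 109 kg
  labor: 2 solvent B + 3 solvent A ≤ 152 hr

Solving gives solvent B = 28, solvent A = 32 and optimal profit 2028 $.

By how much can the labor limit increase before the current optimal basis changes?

12.6

Binding constraints: catalyst, labor. The basis is B = [[1,3],[2,3]] with det -3.
Per unit increase in labor, x* moves by d = (1, -0.3333).
The basis stays optimal until feedstock becomes binding; allowable increase = 12.6 hr.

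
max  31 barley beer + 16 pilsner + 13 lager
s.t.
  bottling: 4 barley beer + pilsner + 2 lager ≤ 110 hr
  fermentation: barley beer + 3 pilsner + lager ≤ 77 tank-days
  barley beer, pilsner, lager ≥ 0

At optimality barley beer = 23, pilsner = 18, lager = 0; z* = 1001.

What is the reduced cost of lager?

-4

Both bottling and fermentation are binding at x*.
The binding rows give the dual system: 4·y_bottling + 1·y_fermentation = 31 and 1·y_bottling + 3·y_fermentation = 16.
Solving: y_bottling = 7, y_fermentation = 3.
Reduced cost of lager: c₃ − yᵀa₃ = 13 − (7·2 + 3·1) = 13 − 17 = -4.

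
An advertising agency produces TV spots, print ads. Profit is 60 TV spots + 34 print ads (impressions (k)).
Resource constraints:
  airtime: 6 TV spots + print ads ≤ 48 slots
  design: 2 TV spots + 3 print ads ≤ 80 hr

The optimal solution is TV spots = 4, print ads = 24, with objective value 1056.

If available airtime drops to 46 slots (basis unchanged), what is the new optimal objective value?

1042

Check each constraint at x*: airtime 48/48 (tight); design 80/80 (tight).
From A_Bᵀ y = c: 6·y_airtime + 2·y_design = 60; 1·y_airtime + 3·y_design = 34.
→ y_airtime = 7 and y_design = 9.
Δz = y_airtime·Δb = 7 × (-2) = -14, so new z* = 1056 − 14 = 1042.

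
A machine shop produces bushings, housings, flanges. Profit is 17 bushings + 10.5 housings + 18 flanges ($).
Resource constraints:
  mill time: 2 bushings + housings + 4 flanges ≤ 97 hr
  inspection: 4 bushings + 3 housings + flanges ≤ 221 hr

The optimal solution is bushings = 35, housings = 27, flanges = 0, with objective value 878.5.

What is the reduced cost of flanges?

-2

Both mill time and inspection are binding at x*.
The binding rows give the dual system: 2·y_mill time + 4·y_inspection = 17 and 1·y_mill time + 3·y_inspection = 10.5.
Solving: y_mill time = 4.5, y_inspection = 2.
Reduced cost of flanges: c₃ − yᵀa₃ = 18 − (4.5·4 + 2·1) = 18 − 20 = -2.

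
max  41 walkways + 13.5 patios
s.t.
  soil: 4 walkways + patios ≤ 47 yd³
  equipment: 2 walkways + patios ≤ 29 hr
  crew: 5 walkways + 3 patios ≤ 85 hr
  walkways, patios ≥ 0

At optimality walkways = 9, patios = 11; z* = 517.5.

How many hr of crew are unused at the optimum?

7

crew used = 5·9 + 3·11 = 78; slack = 85 − 78 = 7.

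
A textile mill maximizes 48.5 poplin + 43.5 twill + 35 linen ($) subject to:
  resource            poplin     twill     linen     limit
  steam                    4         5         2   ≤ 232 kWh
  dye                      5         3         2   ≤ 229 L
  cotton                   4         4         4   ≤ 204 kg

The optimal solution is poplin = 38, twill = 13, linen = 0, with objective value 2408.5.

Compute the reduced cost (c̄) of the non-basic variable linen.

Binding: dye and cotton. Non-binding: steam (15 unused).
Since steam is not tight, its dual is 0.
From A_Bᵀ y = c: 5·y_dye + 4·y_cotton = 48.5; 3·y_dye + 4·y_cotton = 43.5.
→ y_dye = 2.5 and y_cotton = 9.
Reduced cost of linen: c₃ − yᵀa₃ = 35 − (2.5·2 + 9·4) = 35 − 41 = -6.

-6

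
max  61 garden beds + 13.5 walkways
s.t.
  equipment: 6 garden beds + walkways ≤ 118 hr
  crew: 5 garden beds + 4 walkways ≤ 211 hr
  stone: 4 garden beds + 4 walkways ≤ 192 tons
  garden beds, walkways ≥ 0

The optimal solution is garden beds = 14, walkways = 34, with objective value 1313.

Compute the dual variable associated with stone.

1

Check each constraint at x*: equipment 118/118 (tight); crew 206/211 (slack 5); stone 192/192 (tight).
By complementary slackness, y = 0 for the non-binding constraint.
The binding rows give the dual system: 6·y_equipment + 4·y_stone = 61 and 1·y_equipment + 4·y_stone = 13.5.
This yields shadow prices y_equipment = 9.5, y_stone = 1.
Shadow price of stone = 1.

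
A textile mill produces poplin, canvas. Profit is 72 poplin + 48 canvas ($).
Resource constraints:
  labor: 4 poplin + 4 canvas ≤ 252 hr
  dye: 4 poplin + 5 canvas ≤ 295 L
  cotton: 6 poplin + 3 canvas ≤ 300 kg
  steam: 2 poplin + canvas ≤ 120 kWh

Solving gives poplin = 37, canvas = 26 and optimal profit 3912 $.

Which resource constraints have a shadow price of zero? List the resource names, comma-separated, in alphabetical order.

dye, steam

labor: 252/252 (binding)
dye: 278/295 (slack 17)
cotton: 300/300 (binding)
steam: 100/120 (slack 20)
By complementary slackness, a constraint with positive slack has shadow price 0 → dye, steam.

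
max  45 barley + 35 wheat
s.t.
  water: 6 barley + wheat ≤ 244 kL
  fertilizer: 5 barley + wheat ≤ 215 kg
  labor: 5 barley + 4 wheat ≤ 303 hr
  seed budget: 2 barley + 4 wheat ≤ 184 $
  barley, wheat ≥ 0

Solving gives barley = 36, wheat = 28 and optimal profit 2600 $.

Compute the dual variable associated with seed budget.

7.5

Check each constraint at x*: water 244/244 (tight); fertilizer 208/215 (slack 7); labor 292/303 (slack 11); seed budget 184/184 (tight).
By complementary slackness, y = 0 for the non-binding constraints.
From A_Bᵀ y = c: 6·y_water + 2·y_seed budget = 45; 1·y_water + 4·y_seed budget = 35.
This yields shadow prices y_water = 5, y_seed budget = 7.5.
Shadow price of seed budget = 7.5.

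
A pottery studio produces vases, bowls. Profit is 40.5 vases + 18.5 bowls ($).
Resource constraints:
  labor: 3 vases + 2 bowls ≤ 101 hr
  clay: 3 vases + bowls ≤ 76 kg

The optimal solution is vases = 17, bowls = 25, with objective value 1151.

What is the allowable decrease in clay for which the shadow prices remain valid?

25.5

Binding constraints: labor, clay. The basis is B = [[3,2],[3,1]] with det -3.
Per unit decrease in clay, x* moves by d = (-0.6667, 1).
The basis stays optimal until vases reaches 0; allowable decrease = 25.5 kg.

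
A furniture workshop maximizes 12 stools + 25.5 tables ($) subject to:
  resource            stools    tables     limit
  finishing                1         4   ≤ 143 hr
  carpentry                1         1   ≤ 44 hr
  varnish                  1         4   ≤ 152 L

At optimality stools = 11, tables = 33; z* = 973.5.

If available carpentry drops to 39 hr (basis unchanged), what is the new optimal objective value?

936

Binding: finishing and carpentry. Non-binding: varnish (9 unused).
By complementary slackness, y = 0 for the non-binding constraint.
The binding rows give the dual system: 1·y_finishing + 1·y_carpentry = 12 and 4·y_finishing + 1·y_carpentry = 25.5.
This yields shadow prices y_finishing = 4.5, y_carpentry = 7.5.
Δz = y_carpentry·Δb = 7.5 × (-5) = -37.5, so new z* = 973.5 − 37.5 = 936.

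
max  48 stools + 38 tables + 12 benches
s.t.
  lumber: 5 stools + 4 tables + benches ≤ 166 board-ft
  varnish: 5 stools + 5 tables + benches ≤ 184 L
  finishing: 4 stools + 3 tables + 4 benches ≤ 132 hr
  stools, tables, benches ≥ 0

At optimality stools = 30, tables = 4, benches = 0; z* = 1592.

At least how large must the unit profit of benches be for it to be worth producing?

16

At the optimum: lumber uses 166 of 166 (binding); varnish uses 170 of 184 (slack = 14); finishing uses 132 of 132 (binding).
Since varnish is not tight, its dual is 0.
From A_Bᵀ y = c: 5·y_lumber + 4·y_finishing = 48; 4·y_lumber + 3·y_finishing = 38.
Solving: y_lumber = 8, y_finishing = 2.
benches enters the basis when its profit ≥ yᵀa₃ = 8·1 + 2·4 = 16.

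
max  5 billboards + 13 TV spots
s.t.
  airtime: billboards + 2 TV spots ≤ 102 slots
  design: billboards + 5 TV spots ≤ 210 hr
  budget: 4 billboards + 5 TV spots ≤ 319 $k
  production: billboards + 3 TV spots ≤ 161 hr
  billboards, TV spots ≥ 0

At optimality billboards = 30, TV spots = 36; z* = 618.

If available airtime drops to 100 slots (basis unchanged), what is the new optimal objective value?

610

At the optimum: airtime uses 102 of 102 (binding); design uses 210 of 210 (binding); budget uses 300 of 319 (slack = 19); production uses 138 of 161 (slack = 23).
By complementary slackness, y = 0 for the non-binding constraints.
The binding rows give the dual system: 1·y_airtime + 1·y_design = 5 and 2·y_airtime + 5·y_design = 13.
This yields shadow prices y_airtime = 4, y_design = 1.
Δz = y_airtime·Δb = 4 × (-2) = -8, so new z* = 618 − 8 = 610.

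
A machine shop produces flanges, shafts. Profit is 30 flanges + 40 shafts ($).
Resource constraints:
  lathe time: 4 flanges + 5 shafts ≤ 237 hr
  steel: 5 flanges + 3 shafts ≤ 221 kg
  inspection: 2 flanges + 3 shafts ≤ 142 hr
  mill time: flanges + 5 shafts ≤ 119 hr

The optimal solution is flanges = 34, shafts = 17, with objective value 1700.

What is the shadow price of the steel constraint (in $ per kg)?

5

Binding: steel and mill time. Non-binding: lathe time (16 unused), inspection (23 unused).
Since lathe time, inspection are not tight, their duals are 0.
The binding rows give the dual system: 5·y_steel + 1·y_mill time = 30 and 3·y_steel + 5·y_mill time = 40.
→ y_steel = 5 and y_mill time = 5.
Shadow price of steel = 5.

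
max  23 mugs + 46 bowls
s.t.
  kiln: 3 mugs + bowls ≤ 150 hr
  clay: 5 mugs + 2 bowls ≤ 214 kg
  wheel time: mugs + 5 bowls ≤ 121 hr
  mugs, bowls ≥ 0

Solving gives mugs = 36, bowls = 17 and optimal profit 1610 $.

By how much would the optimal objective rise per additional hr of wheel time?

Check each constraint at x*: kiln 125/150 (slack 25); clay 214/214 (tight); wheel time 121/121 (tight).
Slack constraints have shadow price 0 (complementary slackness).
The binding rows give the dual system: 5·y_clay + 1·y_wheel time = 23 and 2·y_clay + 5·y_wheel time = 46.
This yields shadow prices y_clay = 3, y_wheel time = 8.
Shadow price of wheel time = 8.

8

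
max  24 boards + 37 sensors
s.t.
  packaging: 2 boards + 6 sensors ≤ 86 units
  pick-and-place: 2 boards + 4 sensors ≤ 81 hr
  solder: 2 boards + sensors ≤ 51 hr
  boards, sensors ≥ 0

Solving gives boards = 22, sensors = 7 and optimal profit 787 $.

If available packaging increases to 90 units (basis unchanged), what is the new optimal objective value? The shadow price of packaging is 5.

Δb = 4, so new z* = 787 + (5)·(4) = 787 + 20 = 807.

807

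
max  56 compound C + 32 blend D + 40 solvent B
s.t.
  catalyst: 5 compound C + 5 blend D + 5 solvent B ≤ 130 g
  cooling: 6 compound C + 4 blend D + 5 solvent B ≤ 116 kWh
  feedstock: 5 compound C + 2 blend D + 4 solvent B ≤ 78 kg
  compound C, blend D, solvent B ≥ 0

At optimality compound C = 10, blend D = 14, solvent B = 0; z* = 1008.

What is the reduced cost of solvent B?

Check each constraint at x*: catalyst 120/130 (slack 10); cooling 116/116 (tight); feedstock 78/78 (tight).
Since catalyst is not tight, its dual is 0.
Dual feasibility on the basic columns requires 6·y_cooling + 5·y_feedstock = 56, 4·y_cooling + 2·y_feedstock = 32.
Solving: y_cooling = 6, y_feedstock = 4.
Reduced cost of solvent B: c₃ − yᵀa₃ = 40 − (6·5 + 4·4) = 40 − 46 = -6.

-6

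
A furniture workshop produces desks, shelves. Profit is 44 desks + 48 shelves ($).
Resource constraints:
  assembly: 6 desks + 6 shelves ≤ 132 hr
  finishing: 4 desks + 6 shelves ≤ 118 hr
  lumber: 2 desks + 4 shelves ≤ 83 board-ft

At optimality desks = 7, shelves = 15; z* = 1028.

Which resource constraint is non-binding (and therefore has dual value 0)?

assembly: 132/132 (binding)
finishing: 118/118 (binding)
lumber: 74/83 (slack 9)
By complementary slackness, a constraint with positive slack has shadow price 0 → lumber.

lumber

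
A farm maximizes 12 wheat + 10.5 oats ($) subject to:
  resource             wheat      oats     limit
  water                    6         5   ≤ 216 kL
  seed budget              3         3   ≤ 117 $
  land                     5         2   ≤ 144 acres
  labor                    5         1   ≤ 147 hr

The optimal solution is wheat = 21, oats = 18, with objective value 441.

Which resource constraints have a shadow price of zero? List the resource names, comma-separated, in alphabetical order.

labor, land

water: 216/216 (binding)
seed budget: 117/117 (binding)
land: 141/144 (slack 3)
labor: 123/147 (slack 24)
By complementary slackness, a constraint with positive slack has shadow price 0 → labor, land.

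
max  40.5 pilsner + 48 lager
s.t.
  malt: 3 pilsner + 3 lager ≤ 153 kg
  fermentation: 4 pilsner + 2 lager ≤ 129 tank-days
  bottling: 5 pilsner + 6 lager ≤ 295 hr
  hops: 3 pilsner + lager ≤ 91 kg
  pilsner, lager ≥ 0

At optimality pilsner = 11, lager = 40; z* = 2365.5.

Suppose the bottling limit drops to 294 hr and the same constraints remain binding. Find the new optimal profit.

Check each constraint at x*: malt 153/153 (tight); fermentation 124/129 (slack 5); bottling 295/295 (tight); hops 73/91 (slack 18).
Slack constraints have shadow price 0 (complementary slackness).
From A_Bᵀ y = c: 3·y_malt + 5·y_bottling = 40.5; 3·y_malt + 6·y_bottling = 48.
Solving: y_malt = 1, y_bottling = 7.5.
Δz = y_bottling·Δb = 7.5 × (-1) = -7.5, so new z* = 2365.5 − 7.5 = 2358.

2358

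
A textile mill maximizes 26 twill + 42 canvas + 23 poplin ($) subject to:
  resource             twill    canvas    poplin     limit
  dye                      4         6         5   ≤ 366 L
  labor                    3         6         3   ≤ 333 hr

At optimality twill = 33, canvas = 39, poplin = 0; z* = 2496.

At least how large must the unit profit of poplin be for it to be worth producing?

31

At the optimum: dye uses 366 of 366 (binding); labor uses 333 of 333 (binding).
Dual feasibility on the basic columns requires 4·y_dye + 3·y_labor = 26, 6·y_dye + 6·y_labor = 42.
→ y_dye = 5 and y_labor = 2.
poplin enters the basis when its profit ≥ yᵀa₃ = 5·5 + 2·3 = 31.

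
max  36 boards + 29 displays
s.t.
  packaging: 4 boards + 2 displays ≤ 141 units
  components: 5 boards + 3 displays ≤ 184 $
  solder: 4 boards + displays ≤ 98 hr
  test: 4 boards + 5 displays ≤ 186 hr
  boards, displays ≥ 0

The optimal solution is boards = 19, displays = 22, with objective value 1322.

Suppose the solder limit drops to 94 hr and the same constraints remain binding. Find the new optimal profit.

1306

At the optimum: packaging uses 120 of 141 (slack = 21); components uses 161 of 184 (slack = 23); solder uses 98 of 98 (binding); test uses 186 of 186 (binding).
Slack constraints have shadow price 0 (complementary slackness).
The binding rows give the dual system: 4·y_solder + 4·y_test = 36 and 1·y_solder + 5·y_test = 29.
Solving: y_solder = 4, y_test = 5.
Δz = y_solder·Δb = 4 × (-4) = -16, so new z* = 1322 − 16 = 1306.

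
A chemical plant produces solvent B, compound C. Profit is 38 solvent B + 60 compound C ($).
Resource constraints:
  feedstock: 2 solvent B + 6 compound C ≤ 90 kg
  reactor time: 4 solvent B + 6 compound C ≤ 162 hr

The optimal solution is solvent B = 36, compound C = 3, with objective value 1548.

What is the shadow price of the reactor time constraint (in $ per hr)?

9

At the optimum: feedstock uses 90 of 90 (binding); reactor time uses 162 of 162 (binding).
From A_Bᵀ y = c: 2·y_feedstock + 4·y_reactor time = 38; 6·y_feedstock + 6·y_reactor time = 60.
This yields shadow prices y_feedstock = 1, y_reactor time = 9.
Shadow price of reactor time = 9.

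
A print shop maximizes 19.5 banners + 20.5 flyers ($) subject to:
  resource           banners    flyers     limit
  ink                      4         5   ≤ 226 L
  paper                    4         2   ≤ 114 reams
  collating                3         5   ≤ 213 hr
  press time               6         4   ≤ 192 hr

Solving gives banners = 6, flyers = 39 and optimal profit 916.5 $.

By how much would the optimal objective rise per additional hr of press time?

2

Binding: collating and press time. Non-binding: ink (7 unused), paper (12 unused).
Since ink, paper are not tight, their duals are 0.
Dual feasibility on the basic columns requires 3·y_collating + 6·y_press time = 19.5, 5·y_collating + 4·y_press time = 20.5.
→ y_collating = 2.5 and y_press time = 2.
Shadow price of press time = 2.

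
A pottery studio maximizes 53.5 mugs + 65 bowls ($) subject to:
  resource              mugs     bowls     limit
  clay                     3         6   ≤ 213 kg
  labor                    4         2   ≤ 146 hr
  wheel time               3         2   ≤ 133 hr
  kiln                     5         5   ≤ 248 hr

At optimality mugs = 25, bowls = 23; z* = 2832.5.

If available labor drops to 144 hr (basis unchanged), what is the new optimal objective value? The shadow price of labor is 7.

2818.5

Δb = -2, so new z* = 2832.5 + (7)·(-2) = 2832.5 − 14 = 2818.5.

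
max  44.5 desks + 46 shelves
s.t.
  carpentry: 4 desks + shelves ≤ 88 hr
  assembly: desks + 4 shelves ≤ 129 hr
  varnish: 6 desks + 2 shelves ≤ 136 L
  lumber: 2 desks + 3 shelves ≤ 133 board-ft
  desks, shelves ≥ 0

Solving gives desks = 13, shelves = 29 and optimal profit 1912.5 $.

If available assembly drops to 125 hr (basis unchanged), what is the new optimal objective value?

Check each constraint at x*: carpentry 81/88 (slack 7); assembly 129/129 (tight); varnish 136/136 (tight); lumber 113/133 (slack 20).
Slack constraints have shadow price 0 (complementary slackness).
From A_Bᵀ y = c: 1·y_assembly + 6·y_varnish = 44.5; 4·y_assembly + 2·y_varnish = 46.
This yields shadow prices y_assembly = 8.5, y_varnish = 6.
Δz = y_assembly·Δb = 8.5 × (-4) = -34, so new z* = 1912.5 − 34 = 1878.5.

1878.5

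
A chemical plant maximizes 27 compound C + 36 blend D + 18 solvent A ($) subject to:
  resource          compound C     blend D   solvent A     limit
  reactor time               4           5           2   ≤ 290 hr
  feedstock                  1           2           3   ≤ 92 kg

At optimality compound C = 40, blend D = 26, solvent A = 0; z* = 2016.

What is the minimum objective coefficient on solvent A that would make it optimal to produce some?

21

Check each constraint at x*: reactor time 290/290 (tight); feedstock 92/92 (tight).
Dual feasibility on the basic columns requires 4·y_reactor time + 1·y_feedstock = 27, 5·y_reactor time + 2·y_feedstock = 36.
→ y_reactor time = 6 and y_feedstock = 3.
solvent A enters the basis when its profit ≥ yᵀa₃ = 6·2 + 3·3 = 21.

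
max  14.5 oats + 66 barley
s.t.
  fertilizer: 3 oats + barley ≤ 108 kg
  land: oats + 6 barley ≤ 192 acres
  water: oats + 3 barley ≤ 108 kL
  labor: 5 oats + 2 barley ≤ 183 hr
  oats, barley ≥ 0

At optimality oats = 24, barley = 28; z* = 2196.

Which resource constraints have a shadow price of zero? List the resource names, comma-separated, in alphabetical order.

fertilizer, labor

fertilizer: 100/108 (slack 8)
land: 192/192 (binding)
water: 108/108 (binding)
labor: 176/183 (slack 7)
By complementary slackness, a constraint with positive slack has shadow price 0 → fertilizer, labor.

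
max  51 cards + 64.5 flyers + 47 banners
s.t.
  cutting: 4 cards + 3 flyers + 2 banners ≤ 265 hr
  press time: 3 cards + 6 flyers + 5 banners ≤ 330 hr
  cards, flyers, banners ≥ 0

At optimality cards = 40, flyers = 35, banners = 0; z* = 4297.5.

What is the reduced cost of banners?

Both cutting and press time are binding at x*.
From A_Bᵀ y = c: 4·y_cutting + 3·y_press time = 51; 3·y_cutting + 6·y_press time = 64.5.
Solving: y_cutting = 7.5, y_press time = 7.
Reduced cost of banners: c₃ − yᵀa₃ = 47 − (7.5·2 + 7·5) = 47 − 50 = -3.

-3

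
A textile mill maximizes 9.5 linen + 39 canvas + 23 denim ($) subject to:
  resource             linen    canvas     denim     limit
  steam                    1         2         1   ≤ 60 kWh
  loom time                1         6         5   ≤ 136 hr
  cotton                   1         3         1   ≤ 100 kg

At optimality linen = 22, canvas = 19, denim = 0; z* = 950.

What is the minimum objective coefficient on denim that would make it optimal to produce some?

Check each constraint at x*: steam 60/60 (tight); loom time 136/136 (tight); cotton 79/100 (slack 21).
Slack constraints have shadow price 0 (complementary slackness).
From A_Bᵀ y = c: 1·y_steam + 1·y_loom time = 9.5; 2·y_steam + 6·y_loom time = 39.
This yields shadow prices y_steam = 4.5, y_loom time = 5.
denim enters the basis when its profit ≥ yᵀa₃ = 4.5·1 + 5·5 = 29.5.

29.5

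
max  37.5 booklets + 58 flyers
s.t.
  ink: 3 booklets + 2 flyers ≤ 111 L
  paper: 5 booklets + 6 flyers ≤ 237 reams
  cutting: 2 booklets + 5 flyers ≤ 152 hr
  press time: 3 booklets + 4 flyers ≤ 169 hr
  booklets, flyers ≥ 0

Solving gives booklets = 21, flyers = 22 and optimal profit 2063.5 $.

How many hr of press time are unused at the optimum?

press time used = 3·21 + 4·22 = 151; slack = 169 − 151 = 18.

18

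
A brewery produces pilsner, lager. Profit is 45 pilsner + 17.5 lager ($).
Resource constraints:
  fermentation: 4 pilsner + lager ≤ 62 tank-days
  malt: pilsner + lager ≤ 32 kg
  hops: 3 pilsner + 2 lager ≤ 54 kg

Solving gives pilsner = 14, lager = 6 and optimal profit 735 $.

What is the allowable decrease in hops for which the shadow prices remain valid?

7.5

Binding constraints: fermentation, hops. The basis is B = [[4,1],[3,2]] with det 5.
Per unit decrease in hops, x* moves by d = (0.2, -0.8).
The basis stays optimal until lager reaches 0; allowable decrease = 7.5 kg.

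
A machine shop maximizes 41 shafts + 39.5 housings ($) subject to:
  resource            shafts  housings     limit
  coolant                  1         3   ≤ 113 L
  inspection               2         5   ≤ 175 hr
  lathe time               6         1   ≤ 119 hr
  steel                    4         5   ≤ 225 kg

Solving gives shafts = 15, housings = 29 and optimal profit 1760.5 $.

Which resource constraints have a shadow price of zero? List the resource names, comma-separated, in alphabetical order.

coolant: 102/113 (slack 11)
inspection: 175/175 (binding)
lathe time: 119/119 (binding)
steel: 205/225 (slack 20)
By complementary slackness, a constraint with positive slack has shadow price 0 → coolant, steel.

coolant, steel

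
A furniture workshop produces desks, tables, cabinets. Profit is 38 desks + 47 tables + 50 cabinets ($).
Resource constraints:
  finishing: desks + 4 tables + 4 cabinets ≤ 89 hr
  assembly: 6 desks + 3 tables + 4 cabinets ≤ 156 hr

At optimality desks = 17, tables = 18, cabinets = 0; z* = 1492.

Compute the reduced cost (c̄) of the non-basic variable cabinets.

Check each constraint at x*: finishing 89/89 (tight); assembly 156/156 (tight).
Dual feasibility on the basic columns requires 1·y_finishing + 6·y_assembly = 38, 4·y_finishing + 3·y_assembly = 47.
Solving: y_finishing = 8, y_assembly = 5.
Reduced cost of cabinets: c₃ − yᵀa₃ = 50 − (8·4 + 5·4) = 50 − 52 = -2.

-2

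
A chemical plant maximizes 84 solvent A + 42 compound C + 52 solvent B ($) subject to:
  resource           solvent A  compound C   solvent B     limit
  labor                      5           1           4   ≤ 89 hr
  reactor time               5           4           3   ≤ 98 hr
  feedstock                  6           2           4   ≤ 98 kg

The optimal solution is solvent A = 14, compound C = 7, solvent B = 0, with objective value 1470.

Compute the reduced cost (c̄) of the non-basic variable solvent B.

At the optimum: labor uses 77 of 89 (slack = 12); reactor time uses 98 of 98 (binding); feedstock uses 98 of 98 (binding).
Slack constraints have shadow price 0 (complementary slackness).
From A_Bᵀ y = c: 5·y_reactor time + 6·y_feedstock = 84; 4·y_reactor time + 2·y_feedstock = 42.
→ y_reactor time = 6 and y_feedstock = 9.
Reduced cost of solvent B: c₃ − yᵀa₃ = 52 − (6·3 + 9·4) = 52 − 54 = -2.

-2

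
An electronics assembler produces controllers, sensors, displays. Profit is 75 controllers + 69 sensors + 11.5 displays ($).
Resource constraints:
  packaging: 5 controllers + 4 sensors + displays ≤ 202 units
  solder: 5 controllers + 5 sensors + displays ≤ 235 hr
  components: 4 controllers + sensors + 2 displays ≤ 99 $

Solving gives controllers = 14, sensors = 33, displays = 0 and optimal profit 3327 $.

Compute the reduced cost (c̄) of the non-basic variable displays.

At the optimum: packaging uses 202 of 202 (binding); solder uses 235 of 235 (binding); components uses 89 of 99 (slack = 10).
By complementary slackness, y = 0 for the non-binding constraint.
From A_Bᵀ y = c: 5·y_packaging + 5·y_solder = 75; 4·y_packaging + 5·y_solder = 69.
This yields shadow prices y_packaging = 6, y_solder = 9.
Reduced cost of displays: c₃ − yᵀa₃ = 11.5 − (6·1 + 9·1) = 11.5 − 15 = -3.5.

-3.5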